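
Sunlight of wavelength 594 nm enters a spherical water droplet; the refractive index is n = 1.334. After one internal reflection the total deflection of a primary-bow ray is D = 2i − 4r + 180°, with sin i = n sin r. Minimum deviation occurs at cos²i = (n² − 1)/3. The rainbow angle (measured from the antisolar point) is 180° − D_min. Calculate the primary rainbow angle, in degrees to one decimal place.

41.9°

cos²i = (1.77956 − 1)/3 = 0.25985; i = arccos(0.50976) = 59.352°.
sin r = sin 59.352°/1.334 = 0.64492; r = 40.159°.
D_min = 2·59.352° − 4·40.159° + 180° = 138.067°.
Rainbow angle = 180° − D_min = 41.933°.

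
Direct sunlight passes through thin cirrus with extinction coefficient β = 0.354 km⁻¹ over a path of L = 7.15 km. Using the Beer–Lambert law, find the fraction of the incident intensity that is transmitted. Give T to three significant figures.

τ = β·L = 0.354 × 7.15 = 2.5311.
T = exp(−2.5311) = 0.0796.

0.0796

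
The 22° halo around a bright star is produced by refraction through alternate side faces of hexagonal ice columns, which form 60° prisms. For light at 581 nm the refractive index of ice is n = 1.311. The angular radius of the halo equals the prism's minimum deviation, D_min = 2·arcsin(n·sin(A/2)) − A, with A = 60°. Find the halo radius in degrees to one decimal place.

21.9°

n·sin(A/2) = 1.311 × sin 30° = 1.311 × 0.5000 = 0.6555.
D_min = 2·arcsin(0.6555) − 60° = 2 × 40.958° − 60° = 21.915°.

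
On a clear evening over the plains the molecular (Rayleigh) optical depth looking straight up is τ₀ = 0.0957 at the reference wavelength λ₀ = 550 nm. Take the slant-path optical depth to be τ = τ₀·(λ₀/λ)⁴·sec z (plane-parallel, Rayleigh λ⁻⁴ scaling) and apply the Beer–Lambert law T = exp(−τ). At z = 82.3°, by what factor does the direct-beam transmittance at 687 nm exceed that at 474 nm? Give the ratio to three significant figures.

2.72

Airmass: sec 82.3° = 7.4635.
τ(687 nm) = 0.0957 × (550/687)⁴ × 7.4635 = 0.0957 × 0.4108 × 7.4635 = 0.2934.
τ(474 nm) = 0.0957 × (550/474)⁴ × 7.4635 = 0.0957 × 1.8127 × 7.4635 = 1.2948.
T(687)/T(474) = exp(τ_B − τ_A) = exp(1.0013) = 2.7220.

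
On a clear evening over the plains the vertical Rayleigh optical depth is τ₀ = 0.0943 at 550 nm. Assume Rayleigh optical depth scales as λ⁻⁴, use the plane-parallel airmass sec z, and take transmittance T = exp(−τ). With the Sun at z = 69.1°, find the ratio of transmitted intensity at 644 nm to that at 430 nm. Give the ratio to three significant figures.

Airmass: sec 69.1° = 2.8032.
τ(644 nm) = 0.0943 × (550/644)⁴ × 2.8032 = 0.0943 × 0.5320 × 2.8032 = 0.1406.
τ(430 nm) = 0.0943 × (550/430)⁴ × 2.8032 = 0.0943 × 2.6766 × 2.8032 = 0.7075.
T(644)/T(430) = exp(τ_B − τ_A) = exp(0.5669) = 1.7628.

1.76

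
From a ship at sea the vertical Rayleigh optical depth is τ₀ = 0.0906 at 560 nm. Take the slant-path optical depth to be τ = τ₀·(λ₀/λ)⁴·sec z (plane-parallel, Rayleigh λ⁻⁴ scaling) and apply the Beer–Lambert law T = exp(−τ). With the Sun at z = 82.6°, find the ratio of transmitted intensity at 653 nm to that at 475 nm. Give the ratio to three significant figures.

2.66

Airmass: sec 82.6° = 7.7642.
τ(653 nm) = 0.0906 × (560/653)⁴ × 7.7642 = 0.0906 × 0.5409 × 7.7642 = 0.3805.
τ(475 nm) = 0.0906 × (560/475)⁴ × 7.7642 = 0.0906 × 1.9319 × 7.7642 = 1.3590.
T(653)/T(475) = exp(τ_B − τ_A) = exp(0.9785) = 2.6604.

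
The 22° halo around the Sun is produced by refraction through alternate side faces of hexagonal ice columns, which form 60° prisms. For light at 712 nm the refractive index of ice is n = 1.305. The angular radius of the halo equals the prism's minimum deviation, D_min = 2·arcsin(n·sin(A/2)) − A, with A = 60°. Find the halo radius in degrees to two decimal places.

21.46°

n·sin(A/2) = 1.305 × sin 30° = 1.305 × 0.5000 = 0.6525.
D_min = 2·arcsin(0.6525) − 60° = 2 × 40.730° − 60° = 21.461°.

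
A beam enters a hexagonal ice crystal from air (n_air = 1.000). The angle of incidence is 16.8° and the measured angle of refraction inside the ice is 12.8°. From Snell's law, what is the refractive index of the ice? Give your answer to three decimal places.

n = sin θ_i / sin θ_r = sin 16.8° / sin 12.8° = 0.2890 / 0.2215 = 1.3046.

1.305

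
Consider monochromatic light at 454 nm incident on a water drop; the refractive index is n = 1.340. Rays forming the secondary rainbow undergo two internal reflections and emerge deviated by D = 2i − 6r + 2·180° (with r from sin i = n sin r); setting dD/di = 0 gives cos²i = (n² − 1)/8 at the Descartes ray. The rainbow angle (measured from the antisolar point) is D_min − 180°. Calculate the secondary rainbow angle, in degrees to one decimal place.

cos²i = (1.79560 − 1)/8 = 0.09945; i = arccos(0.31536) = 71.618°.
sin r = sin 71.618°/1.340 = 0.70819; r = 45.088°.
D_min = 2·71.618° − 6·45.088° + 360° = 232.709°.
Rainbow angle = D_min − 180° = 52.709°.

52.7°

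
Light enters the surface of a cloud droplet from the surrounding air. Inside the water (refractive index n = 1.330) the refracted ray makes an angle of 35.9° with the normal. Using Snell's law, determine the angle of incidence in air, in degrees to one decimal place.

Snell: sin θ_i = n · sin θ_r = 1.330 × sin 35.9° = 1.330 × 0.5864 = 0.7799.
θ_i = arcsin(0.7799) = 51.25°.

51.2°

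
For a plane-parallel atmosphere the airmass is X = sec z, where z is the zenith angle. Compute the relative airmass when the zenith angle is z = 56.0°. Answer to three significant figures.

1.79

X = sec z = 1/cos 56.0° = 1/0.5592 = 1.7883.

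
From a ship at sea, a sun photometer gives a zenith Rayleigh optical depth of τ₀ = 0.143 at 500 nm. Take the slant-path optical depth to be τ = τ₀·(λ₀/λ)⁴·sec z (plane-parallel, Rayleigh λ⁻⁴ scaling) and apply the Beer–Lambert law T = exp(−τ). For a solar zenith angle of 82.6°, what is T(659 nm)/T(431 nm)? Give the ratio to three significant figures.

Airmass: sec 82.6° = 7.7642.
τ(659 nm) = 0.143 × (500/659)⁴ × 7.7642 = 0.143 × 0.3314 × 7.7642 = 0.3679.
τ(431 nm) = 0.143 × (500/431)⁴ × 7.7642 = 0.143 × 1.8112 × 7.7642 = 2.0110.
T(659)/T(431) = exp(τ_B − τ_A) = exp(1.6430) = 5.1708.

5.17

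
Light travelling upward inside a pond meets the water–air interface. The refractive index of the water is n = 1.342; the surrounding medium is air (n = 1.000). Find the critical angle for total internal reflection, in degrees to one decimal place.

sin θ_c = n_air / n = 1.000 / 1.342 = 0.7452.
θ_c = arcsin(0.7452) = 48.17°.

48.2°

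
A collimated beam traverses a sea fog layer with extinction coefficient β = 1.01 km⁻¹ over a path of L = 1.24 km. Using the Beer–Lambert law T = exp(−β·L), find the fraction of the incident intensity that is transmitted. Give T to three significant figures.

τ = β·L = 1.01 × 1.24 = 1.2524.
T = exp(−1.2524) = 0.2858.

0.286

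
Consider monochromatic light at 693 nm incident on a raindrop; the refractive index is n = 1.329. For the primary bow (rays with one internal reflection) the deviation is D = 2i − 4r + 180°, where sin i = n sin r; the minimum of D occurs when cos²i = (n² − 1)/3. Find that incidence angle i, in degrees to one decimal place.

cos²i = (1.329² − 1)/3 = (1.76624 − 1)/3 = 0.25541.
cos i = 0.50538, so i = 59.643°.

59.6°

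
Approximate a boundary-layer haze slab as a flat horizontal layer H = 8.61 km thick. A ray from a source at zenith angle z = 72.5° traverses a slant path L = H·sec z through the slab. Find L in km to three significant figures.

28.6 km

sec z = 1/cos 72.5° = 3.3255.
L = 8.61 × 3.3255 = 28.633 km.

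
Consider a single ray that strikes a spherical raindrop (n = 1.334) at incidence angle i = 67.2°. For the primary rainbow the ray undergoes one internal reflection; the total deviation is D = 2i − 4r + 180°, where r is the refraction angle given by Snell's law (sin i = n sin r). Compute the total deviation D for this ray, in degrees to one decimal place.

sin r = sin 67.2° / 1.334 = 0.9219/1.334 = 0.6911; r = 43.71°.
D = 2·67.2° − 4·43.71° + 180° = 134.40° − 174.85° + 180° = 139.55°.

139.5°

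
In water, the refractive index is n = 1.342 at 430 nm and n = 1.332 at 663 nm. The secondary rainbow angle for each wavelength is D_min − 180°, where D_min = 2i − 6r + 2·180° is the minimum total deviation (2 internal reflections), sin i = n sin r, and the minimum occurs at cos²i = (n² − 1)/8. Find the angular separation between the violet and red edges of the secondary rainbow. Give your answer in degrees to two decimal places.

At 430 nm (n = 1.342): cos²i = 0.10012 → i = 71.554°, r = 44.981°, D_min = 233.222°, rainbow angle = 53.222°.
At 663 nm (n = 1.332): cos²i = 0.09678 → i = 71.875°, r = 45.520°, D_min = 230.628°, rainbow angle = 50.628°.
Angular width = |53.222° − 50.628°| = 2.594°.

2.59°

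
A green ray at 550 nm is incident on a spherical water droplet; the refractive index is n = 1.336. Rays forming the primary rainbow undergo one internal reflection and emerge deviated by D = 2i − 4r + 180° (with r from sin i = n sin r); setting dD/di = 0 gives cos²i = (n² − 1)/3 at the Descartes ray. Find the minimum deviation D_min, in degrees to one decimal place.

cos²i = (1.78490 − 1)/3 = 0.26163; i = arccos(0.51150) = 59.236°.
sin r = sin 59.236°/1.336 = 0.64318; r = 40.029°.
D_min = 2·59.236° − 4·40.029° + 180° = 138.356°.

138.4°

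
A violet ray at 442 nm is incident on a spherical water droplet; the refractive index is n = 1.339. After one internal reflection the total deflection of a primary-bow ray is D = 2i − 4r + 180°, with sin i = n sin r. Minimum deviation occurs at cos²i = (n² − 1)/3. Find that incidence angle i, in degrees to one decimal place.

cos²i = (1.339² − 1)/3 = (1.79292 − 1)/3 = 0.26431.
cos i = 0.51411, so i = 59.062°.

59.1°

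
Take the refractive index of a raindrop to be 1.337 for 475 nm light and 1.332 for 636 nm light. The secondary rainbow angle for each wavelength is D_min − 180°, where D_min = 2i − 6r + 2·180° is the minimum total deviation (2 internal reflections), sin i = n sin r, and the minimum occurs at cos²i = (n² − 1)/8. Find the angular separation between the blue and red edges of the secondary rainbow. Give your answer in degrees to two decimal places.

1.31°

At 475 nm (n = 1.337): cos²i = 0.09845 → i = 71.714°, r = 45.249°, D_min = 231.934°, rainbow angle = 51.934°.
At 636 nm (n = 1.332): cos²i = 0.09678 → i = 71.875°, r = 45.520°, D_min = 230.628°, rainbow angle = 50.628°.
Angular width = |51.934° − 50.628°| = 1.305°.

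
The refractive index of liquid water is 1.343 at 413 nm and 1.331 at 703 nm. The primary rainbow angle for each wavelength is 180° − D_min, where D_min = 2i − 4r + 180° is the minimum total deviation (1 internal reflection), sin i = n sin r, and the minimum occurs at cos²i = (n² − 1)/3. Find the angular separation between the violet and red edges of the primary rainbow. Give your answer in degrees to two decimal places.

At 413 nm (n = 1.343): cos²i = 0.26788 → i = 58.830°, r = 39.577°, D_min = 139.354°, rainbow angle = 40.646°.
At 703 nm (n = 1.331): cos²i = 0.25719 → i = 59.527°, r = 40.356°, D_min = 137.630°, rainbow angle = 42.370°.
Angular width = |40.646° − 42.370°| = 1.724°.

1.72°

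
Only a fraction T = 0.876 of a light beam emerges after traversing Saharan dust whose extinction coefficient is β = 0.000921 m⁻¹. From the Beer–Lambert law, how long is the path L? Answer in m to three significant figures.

144 m

Beer–Lambert: T = exp(−βL) ⇒ L = −ln(T)/β = −ln(0.876)/0.000921 = 0.1324/0.000921 = 143.7 m.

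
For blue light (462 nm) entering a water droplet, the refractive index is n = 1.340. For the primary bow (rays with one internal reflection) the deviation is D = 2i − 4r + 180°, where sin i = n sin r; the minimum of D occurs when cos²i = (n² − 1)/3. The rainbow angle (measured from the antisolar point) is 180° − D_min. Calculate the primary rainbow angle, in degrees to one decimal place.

41.1°

cos²i = (1.79560 − 1)/3 = 0.26520; i = arccos(0.51498) = 59.004°.
sin r = sin 59.004°/1.340 = 0.63971; r = 39.770°.
D_min = 2·59.004° − 4·39.770° + 180° = 138.929°.
Rainbow angle = 180° − D_min = 41.071°.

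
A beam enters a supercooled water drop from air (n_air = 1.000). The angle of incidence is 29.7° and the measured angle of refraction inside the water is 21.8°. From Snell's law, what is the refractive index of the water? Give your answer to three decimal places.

1.334

n = sin θ_i / sin θ_r = sin 29.7° / sin 21.8° = 0.4955 / 0.3714 = 1.3341.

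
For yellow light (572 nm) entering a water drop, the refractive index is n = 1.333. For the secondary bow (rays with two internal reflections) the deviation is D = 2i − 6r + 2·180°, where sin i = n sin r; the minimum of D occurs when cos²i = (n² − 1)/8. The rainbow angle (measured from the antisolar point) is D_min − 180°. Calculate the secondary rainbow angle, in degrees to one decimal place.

50.9°

cos²i = (1.77689 − 1)/8 = 0.09711; i = arccos(0.31163) = 71.843°.
sin r = sin 71.843°/1.333 = 0.71283; r = 45.466°.
D_min = 2·71.843° − 6·45.466° + 360° = 230.891°.
Rainbow angle = D_min − 180° = 50.891°.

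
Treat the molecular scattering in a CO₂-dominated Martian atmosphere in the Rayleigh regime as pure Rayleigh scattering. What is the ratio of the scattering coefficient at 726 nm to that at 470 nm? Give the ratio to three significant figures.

Rayleigh scattering ∝ λ⁻⁴, so the ratio of coefficients is the inverse fourth power of the wavelength ratio.
σ(726)/σ(470) = (470/726)⁴ = (0.6474)⁴ = 0.1756.

0.176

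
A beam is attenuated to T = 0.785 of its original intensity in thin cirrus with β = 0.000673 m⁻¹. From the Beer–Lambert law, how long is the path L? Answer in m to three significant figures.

360 m

Beer–Lambert: T = exp(−βL) ⇒ L = −ln(T)/β = −ln(0.785)/0.000673 = 0.2421/0.000673 = 359.7 m.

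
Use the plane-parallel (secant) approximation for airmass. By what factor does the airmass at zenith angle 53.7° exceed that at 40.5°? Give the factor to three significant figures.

X(53.7°)/X(40.5°) = sec 53.7° / sec 40.5° = cos 40.5° / cos 53.7° = 0.7604/0.5920 = 1.2844.

1.28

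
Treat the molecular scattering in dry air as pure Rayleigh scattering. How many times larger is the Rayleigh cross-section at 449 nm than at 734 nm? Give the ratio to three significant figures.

7.14

Rayleigh scattering ∝ λ⁻⁴, so the ratio of coefficients is the inverse fourth power of the wavelength ratio.
σ(449)/σ(734) = (734/449)⁴ = (1.6347)⁴ = 7.142.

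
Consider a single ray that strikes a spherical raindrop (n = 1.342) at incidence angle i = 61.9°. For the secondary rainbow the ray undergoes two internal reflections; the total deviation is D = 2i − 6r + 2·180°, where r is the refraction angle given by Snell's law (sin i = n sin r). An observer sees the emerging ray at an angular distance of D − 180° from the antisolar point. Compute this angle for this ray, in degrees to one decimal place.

sin r = sin 61.9° / 1.342 = 0.8821/1.342 = 0.6573; r = 41.10°.
D = 2·61.9° − 6·41.10° + 2·180° = 123.80° − 246.58° + 360° = 237.22°.
Angle from antisolar point = D − 180° = 57.22°.

57.2°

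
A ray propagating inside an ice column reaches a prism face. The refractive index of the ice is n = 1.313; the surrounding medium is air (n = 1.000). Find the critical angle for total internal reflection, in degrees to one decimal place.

sin θ_c = n_air / n = 1.000 / 1.313 = 0.7616.
θ_c = arcsin(0.7616) = 49.61°.

49.6°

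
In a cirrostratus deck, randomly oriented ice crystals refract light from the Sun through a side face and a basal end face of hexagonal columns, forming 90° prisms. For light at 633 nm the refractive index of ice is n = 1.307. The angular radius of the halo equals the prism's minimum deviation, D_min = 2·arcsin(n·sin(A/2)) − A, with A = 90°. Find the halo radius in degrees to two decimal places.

45.09°

n·sin(A/2) = 1.307 × sin 45° = 1.307 × 0.7071 = 0.9242.
D_min = 2·arcsin(0.9242) − 90° = 2 × 67.546° − 90° = 45.093°.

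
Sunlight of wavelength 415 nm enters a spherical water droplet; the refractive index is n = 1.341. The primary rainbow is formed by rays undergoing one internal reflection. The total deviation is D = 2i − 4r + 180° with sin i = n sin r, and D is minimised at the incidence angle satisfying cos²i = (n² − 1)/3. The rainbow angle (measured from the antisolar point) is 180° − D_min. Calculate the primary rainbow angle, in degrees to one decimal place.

40.9°

cos²i = (1.79828 − 1)/3 = 0.26609; i = arccos(0.51584) = 58.946°.
sin r = sin 58.946°/1.341 = 0.63884; r = 39.705°.
D_min = 2·58.946° − 4·39.705° + 180° = 139.071°.
Rainbow angle = 180° − D_min = 40.929°.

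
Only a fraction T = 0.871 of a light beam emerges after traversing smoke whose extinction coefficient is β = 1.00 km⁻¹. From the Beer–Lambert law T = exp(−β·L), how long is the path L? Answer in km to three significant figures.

Beer–Lambert: T = exp(−βL) ⇒ L = −ln(T)/β = −ln(0.871)/1.00 = 0.1381/1.00 = 0.1381 km.

0.138 km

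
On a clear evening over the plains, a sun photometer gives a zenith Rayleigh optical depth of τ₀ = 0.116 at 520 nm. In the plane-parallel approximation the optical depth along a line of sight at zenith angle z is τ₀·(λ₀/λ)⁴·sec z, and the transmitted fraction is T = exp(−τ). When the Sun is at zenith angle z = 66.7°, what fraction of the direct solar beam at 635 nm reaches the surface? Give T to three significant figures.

0.876

sec 66.7° = 2.5282.
τ = 0.116 × (520/635)⁴ × 2.5282 = 0.116 × 0.4497 × 2.5282 = 0.1319.
T = exp(−0.1319) = 0.8764.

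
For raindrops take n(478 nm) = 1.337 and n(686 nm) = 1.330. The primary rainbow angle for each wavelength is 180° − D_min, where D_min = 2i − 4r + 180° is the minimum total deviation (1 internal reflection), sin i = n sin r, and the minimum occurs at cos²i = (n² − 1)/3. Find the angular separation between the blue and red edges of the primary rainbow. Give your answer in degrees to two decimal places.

At 478 nm (n = 1.337): cos²i = 0.26252 → i = 59.178°, r = 39.964°, D_min = 138.500°, rainbow angle = 41.500°.
At 686 nm (n = 1.330): cos²i = 0.25630 → i = 59.585°, r = 40.422°, D_min = 137.484°, rainbow angle = 42.516°.
Angular width = |41.500° − 42.516°| = 1.016°.

1.02°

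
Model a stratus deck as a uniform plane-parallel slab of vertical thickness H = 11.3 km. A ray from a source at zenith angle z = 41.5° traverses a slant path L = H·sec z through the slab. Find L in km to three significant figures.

sec z = 1/cos 41.5° = 1.3352.
L = 11.3 × 1.3352 = 15.088 km.

15.1 km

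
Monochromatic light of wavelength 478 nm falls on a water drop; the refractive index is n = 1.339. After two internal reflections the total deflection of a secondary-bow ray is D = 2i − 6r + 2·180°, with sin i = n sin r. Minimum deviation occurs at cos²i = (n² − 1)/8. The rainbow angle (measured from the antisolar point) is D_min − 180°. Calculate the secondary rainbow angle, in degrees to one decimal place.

52.5°

cos²i = (1.79292 − 1)/8 = 0.09912; i = arccos(0.31483) = 71.650°.
sin r = sin 71.650°/1.339 = 0.70885; r = 45.141°.
D_min = 2·71.650° − 6·45.141° + 360° = 232.451°.
Rainbow angle = D_min − 180° = 52.451°.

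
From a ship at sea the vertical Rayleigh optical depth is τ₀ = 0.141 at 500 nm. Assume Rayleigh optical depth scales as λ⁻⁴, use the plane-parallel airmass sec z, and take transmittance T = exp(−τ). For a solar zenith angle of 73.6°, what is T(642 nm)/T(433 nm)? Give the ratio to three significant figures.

Airmass: sec 73.6° = 3.5418.
τ(642 nm) = 0.141 × (500/642)⁴ × 3.5418 = 0.141 × 0.3679 × 3.5418 = 0.1837.
τ(433 nm) = 0.141 × (500/433)⁴ × 3.5418 = 0.141 × 1.7780 × 3.5418 = 0.8879.
T(642)/T(433) = exp(τ_B − τ_A) = exp(0.7042) = 2.0222.

2.02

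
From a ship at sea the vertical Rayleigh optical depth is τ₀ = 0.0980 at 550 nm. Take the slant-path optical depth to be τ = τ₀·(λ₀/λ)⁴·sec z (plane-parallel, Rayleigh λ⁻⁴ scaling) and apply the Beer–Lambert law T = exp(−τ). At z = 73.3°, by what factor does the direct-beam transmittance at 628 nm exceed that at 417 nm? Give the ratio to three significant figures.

2.30

Airmass: sec 73.3° = 3.4799.
τ(628 nm) = 0.0980 × (550/628)⁴ × 3.4799 = 0.0980 × 0.5883 × 3.4799 = 0.2006.
τ(417 nm) = 0.0980 × (550/417)⁴ × 3.4799 = 0.0980 × 3.0263 × 3.4799 = 1.0321.
T(628)/T(417) = exp(τ_B − τ_A) = exp(0.8314) = 2.2966.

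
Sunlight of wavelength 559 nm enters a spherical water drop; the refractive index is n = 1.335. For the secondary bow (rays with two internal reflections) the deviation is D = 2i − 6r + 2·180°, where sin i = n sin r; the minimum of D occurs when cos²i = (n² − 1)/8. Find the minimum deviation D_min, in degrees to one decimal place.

cos²i = (1.78222 − 1)/8 = 0.09778; i = arccos(0.31269) = 71.778°.
sin r = sin 71.778°/1.335 = 0.71150; r = 45.357°.
D_min = 2·71.778° − 6·45.357° + 360° = 231.414°.

231.4°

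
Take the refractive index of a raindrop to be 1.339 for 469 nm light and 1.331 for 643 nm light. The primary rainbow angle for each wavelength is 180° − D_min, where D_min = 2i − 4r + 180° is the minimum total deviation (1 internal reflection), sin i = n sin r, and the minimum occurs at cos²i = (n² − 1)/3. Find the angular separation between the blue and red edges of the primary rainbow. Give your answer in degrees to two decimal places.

1.16°

At 469 nm (n = 1.339): cos²i = 0.26431 → i = 59.062°, r = 39.834°, D_min = 138.786°, rainbow angle = 41.214°.
At 643 nm (n = 1.331): cos²i = 0.25719 → i = 59.527°, r = 40.356°, D_min = 137.630°, rainbow angle = 42.370°.
Angular width = |41.214° − 42.370°| = 1.156°.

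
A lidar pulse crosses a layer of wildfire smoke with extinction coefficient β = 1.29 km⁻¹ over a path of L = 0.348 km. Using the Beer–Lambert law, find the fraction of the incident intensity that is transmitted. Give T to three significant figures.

τ = β·L = 1.29 × 0.348 = 0.4489.
T = exp(−0.4489) = 0.6383.

0.638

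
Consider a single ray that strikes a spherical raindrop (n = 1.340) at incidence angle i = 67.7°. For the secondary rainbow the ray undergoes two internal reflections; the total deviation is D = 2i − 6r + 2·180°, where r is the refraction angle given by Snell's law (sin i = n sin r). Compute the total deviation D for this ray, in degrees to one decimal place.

sin r = sin 67.7° / 1.340 = 0.9252/1.340 = 0.6905; r = 43.67°.
D = 2·67.7° − 6·43.67° + 2·180° = 135.40° − 262.00° + 360° = 233.40°.

233.4°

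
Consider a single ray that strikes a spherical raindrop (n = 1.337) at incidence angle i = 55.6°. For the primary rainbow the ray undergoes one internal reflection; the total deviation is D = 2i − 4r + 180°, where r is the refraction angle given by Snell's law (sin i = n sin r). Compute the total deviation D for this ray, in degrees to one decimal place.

138.8°

sin r = sin 55.6° / 1.337 = 0.8251/1.337 = 0.6171; r = 38.11°.
D = 2·55.6° − 4·38.11° + 180° = 111.20° − 152.43° + 180° = 138.77°.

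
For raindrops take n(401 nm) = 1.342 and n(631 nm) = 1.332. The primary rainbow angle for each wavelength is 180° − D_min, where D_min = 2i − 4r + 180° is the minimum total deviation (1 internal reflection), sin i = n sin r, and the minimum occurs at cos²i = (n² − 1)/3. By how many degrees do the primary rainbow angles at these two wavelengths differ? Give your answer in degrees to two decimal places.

At 401 nm (n = 1.342): cos²i = 0.26699 → i = 58.888°, r = 39.641°, D_min = 139.213°, rainbow angle = 40.787°.
At 631 nm (n = 1.332): cos²i = 0.25807 → i = 59.469°, r = 40.290°, D_min = 137.776°, rainbow angle = 42.224°.
Angular width = |40.787° − 42.224°| = 1.437°.

1.44°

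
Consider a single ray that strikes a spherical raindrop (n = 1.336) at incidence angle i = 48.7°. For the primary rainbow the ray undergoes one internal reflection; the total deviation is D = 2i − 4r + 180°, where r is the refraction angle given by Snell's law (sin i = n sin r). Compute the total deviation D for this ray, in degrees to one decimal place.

140.5°

sin r = sin 48.7° / 1.336 = 0.7513/1.336 = 0.5623; r = 34.22°.
D = 2·48.7° − 4·34.22° + 180° = 97.40° − 136.87° + 180° = 140.53°.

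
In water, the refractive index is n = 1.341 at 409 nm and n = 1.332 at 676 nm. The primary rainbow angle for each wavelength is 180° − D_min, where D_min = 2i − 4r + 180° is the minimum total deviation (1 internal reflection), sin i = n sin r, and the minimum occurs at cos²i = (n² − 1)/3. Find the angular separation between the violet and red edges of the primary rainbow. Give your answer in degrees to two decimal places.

1.29°

At 409 nm (n = 1.341): cos²i = 0.26609 → i = 58.946°, r = 39.705°, D_min = 139.071°, rainbow angle = 40.929°.
At 676 nm (n = 1.332): cos²i = 0.25807 → i = 59.469°, r = 40.290°, D_min = 137.776°, rainbow angle = 42.224°.
Angular width = |40.929° − 42.224°| = 1.295°.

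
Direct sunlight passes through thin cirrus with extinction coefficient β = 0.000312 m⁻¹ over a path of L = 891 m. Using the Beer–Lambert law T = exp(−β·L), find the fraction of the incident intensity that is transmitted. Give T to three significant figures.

0.757

τ = β·L = 0.000312 × 891 = 0.2780.
T = exp(−0.2780) = 0.7573.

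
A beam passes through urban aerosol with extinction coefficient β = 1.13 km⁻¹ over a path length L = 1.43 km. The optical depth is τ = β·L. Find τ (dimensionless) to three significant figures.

τ = β·L = 1.13 × 1.43 = 1.6159.

1.62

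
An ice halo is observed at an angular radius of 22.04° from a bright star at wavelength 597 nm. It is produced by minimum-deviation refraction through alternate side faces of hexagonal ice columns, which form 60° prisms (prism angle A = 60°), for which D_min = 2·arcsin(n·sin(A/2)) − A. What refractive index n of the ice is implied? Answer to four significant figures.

1.313

Rearranging: n = sin((D_min + A)/2) / sin(A/2).
(D_min + A)/2 = (22.04° + 60°)/2 = 41.020°.
n = sin 41.020° / sin 30° = 0.6563 / 0.5000 = 1.3126.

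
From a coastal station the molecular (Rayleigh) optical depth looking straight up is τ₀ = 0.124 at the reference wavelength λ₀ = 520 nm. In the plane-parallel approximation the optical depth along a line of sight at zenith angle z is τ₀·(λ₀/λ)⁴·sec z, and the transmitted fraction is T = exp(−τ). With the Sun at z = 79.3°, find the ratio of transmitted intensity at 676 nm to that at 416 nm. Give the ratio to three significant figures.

Airmass: sec 79.3° = 5.3860.
τ(676 nm) = 0.124 × (520/676)⁴ × 5.3860 = 0.124 × 0.3501 × 5.3860 = 0.2338.
τ(416 nm) = 0.124 × (520/416)⁴ × 5.3860 = 0.124 × 2.4414 × 5.3860 = 1.6305.
T(676)/T(416) = exp(τ_B − τ_A) = exp(1.3967) = 4.0418.

4.04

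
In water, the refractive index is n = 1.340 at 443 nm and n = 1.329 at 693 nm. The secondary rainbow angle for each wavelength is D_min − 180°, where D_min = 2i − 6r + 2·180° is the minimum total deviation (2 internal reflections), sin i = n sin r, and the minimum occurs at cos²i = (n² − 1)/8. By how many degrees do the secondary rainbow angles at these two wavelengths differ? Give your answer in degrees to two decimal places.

2.87°

At 443 nm (n = 1.340): cos²i = 0.09945 → i = 71.618°, r = 45.088°, D_min = 232.709°, rainbow angle = 52.709°.
At 693 nm (n = 1.329): cos²i = 0.09578 → i = 71.972°, r = 45.685°, D_min = 229.837°, rainbow angle = 49.837°.
Angular width = |52.709° − 49.837°| = 2.872°.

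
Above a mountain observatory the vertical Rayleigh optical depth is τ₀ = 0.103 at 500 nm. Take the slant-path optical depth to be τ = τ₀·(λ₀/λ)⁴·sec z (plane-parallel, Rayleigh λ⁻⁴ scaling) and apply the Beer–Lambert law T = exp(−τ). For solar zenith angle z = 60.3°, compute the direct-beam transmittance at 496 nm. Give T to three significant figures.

sec 60.3° = 2.0183.
τ = 0.103 × (500/496)⁴ × 2.0183 = 0.103 × 1.0327 × 2.0183 = 0.2147.
T = exp(−0.2147) = 0.8068.

0.807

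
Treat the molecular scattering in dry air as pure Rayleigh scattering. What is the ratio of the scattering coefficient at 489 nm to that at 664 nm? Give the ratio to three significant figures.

3.40

Rayleigh scattering ∝ λ⁻⁴, so the ratio of coefficients is the inverse fourth power of the wavelength ratio.
σ(489)/σ(664) = (664/489)⁴ = (1.3579)⁴ = 3.4.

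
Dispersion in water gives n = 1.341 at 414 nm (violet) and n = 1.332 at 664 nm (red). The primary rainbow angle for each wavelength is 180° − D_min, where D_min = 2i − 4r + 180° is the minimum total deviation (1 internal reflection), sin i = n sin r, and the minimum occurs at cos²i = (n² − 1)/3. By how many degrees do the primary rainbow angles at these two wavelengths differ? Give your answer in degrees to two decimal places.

1.29°

At 414 nm (n = 1.341): cos²i = 0.26609 → i = 58.946°, r = 39.705°, D_min = 139.071°, rainbow angle = 40.929°.
At 664 nm (n = 1.332): cos²i = 0.25807 → i = 59.469°, r = 40.290°, D_min = 137.776°, rainbow angle = 42.224°.
Angular width = |40.929° − 42.224°| = 1.295°.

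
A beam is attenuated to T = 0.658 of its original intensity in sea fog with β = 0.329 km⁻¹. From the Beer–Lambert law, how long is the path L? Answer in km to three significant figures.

1.27 km

Beer–Lambert: T = exp(−βL) ⇒ L = −ln(T)/β = −ln(0.658)/0.329 = 0.4186/0.329 = 1.272 km.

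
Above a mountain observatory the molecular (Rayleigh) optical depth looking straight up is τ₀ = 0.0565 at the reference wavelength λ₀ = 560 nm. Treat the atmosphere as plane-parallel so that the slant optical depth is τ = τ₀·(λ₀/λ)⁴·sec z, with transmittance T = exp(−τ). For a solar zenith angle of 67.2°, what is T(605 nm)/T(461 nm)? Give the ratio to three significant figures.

1.23

Airmass: sec 67.2° = 2.5805.
τ(605 nm) = 0.0565 × (560/605)⁴ × 2.5805 = 0.0565 × 0.7341 × 2.5805 = 0.1070.
τ(461 nm) = 0.0565 × (560/461)⁴ × 2.5805 = 0.0565 × 2.1775 × 2.5805 = 0.3175.
T(605)/T(461) = exp(τ_B − τ_A) = exp(0.2104) = 1.2342.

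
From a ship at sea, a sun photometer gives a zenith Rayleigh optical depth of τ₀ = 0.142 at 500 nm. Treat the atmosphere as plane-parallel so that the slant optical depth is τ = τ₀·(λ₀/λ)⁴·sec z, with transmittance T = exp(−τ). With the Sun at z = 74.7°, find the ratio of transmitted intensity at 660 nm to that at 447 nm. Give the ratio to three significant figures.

1.94

Airmass: sec 74.7° = 3.7897.
τ(660 nm) = 0.142 × (500/660)⁴ × 3.7897 = 0.142 × 0.3294 × 3.7897 = 0.1773.
τ(447 nm) = 0.142 × (500/447)⁴ × 3.7897 = 0.142 × 1.5655 × 3.7897 = 0.8424.
T(660)/T(447) = exp(τ_B − τ_A) = exp(0.6652) = 1.9449.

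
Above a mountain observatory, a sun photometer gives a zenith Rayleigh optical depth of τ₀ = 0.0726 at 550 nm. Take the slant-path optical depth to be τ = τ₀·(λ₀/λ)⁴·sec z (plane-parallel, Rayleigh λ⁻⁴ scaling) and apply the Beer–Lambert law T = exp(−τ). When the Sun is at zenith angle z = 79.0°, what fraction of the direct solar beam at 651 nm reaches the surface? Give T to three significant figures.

0.824

sec 79.0° = 5.2408.
τ = 0.0726 × (550/651)⁴ × 5.2408 = 0.0726 × 0.5095 × 5.2408 = 0.1938.
T = exp(−0.1938) = 0.8238.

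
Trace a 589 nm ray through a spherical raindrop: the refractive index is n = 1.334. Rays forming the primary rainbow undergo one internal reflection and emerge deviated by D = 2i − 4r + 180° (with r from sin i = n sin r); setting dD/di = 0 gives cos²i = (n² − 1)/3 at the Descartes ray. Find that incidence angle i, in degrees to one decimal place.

cos²i = (1.334² − 1)/3 = (1.77956 − 1)/3 = 0.25985.
cos i = 0.50976, so i = 59.352°.

59.4°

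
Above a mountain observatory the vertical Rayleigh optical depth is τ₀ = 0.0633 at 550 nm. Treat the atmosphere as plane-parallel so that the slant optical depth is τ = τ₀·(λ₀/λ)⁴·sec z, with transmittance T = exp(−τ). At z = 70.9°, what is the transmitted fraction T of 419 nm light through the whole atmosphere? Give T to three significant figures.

0.563

sec 70.9° = 3.0561.
τ = 0.0633 × (550/419)⁴ × 3.0561 = 0.0633 × 2.9689 × 3.0561 = 0.5743.
T = exp(−0.5743) = 0.5631.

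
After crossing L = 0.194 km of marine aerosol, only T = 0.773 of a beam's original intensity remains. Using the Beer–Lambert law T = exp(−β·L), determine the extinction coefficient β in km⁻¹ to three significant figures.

1.33 km⁻¹

Beer–Lambert: T = exp(−βL) ⇒ β = −ln(T)/L = −ln(0.773)/0.194 = 0.2575/0.194 = 1.327 km⁻¹.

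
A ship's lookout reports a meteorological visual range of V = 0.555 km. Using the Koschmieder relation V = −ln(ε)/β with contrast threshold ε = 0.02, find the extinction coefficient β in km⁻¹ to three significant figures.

β = −ln(0.02) / V = 3.912 / 0.555 = 7.0487 km⁻¹.

7.05 km⁻¹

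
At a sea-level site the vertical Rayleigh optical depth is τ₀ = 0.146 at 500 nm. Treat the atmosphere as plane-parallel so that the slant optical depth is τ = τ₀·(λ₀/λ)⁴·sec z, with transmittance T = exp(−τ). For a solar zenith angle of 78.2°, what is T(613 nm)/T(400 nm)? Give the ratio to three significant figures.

4.17

Airmass: sec 78.2° = 4.8901.
τ(613 nm) = 0.146 × (500/613)⁴ × 4.8901 = 0.146 × 0.4426 × 4.8901 = 0.3160.
τ(400 nm) = 0.146 × (500/400)⁴ × 4.8901 = 0.146 × 2.4414 × 4.8901 = 1.7430.
T(613)/T(400) = exp(τ_B − τ_A) = exp(1.4270) = 4.1663.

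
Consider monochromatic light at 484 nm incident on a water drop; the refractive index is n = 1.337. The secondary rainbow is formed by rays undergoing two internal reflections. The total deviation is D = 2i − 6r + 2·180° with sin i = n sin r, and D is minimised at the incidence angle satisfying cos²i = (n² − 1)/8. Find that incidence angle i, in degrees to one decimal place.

cos²i = (1.337² − 1)/8 = (1.78757 − 1)/8 = 0.09845.
cos i = 0.31376, so i = 71.714°.

71.7°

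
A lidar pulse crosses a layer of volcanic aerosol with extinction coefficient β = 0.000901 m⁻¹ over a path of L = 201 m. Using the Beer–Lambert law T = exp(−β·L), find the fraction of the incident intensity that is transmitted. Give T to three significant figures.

τ = β·L = 0.000901 × 201 = 0.1811.
T = exp(−0.1811) = 0.8344.

0.834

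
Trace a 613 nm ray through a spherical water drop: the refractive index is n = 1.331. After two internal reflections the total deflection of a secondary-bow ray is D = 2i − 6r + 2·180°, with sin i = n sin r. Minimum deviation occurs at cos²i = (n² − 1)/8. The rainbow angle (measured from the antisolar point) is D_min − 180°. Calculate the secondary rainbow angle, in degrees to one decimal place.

cos²i = (1.77156 − 1)/8 = 0.09645; i = arccos(0.31056) = 71.907°.
sin r = sin 71.907°/1.331 = 0.71417; r = 45.575°.
D_min = 2·71.907° − 6·45.575° + 360° = 230.365°.
Rainbow angle = D_min − 180° = 50.365°.

50.4°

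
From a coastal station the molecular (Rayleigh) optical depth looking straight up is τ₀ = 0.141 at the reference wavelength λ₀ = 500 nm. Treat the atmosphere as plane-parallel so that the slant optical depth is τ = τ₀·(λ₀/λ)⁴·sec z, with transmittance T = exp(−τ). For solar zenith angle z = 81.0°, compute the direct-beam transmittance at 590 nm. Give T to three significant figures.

0.628

sec 81.0° = 6.3925.
τ = 0.141 × (500/590)⁴ × 6.3925 = 0.141 × 0.5158 × 6.3925 = 0.4649.
T = exp(−0.4649) = 0.6282.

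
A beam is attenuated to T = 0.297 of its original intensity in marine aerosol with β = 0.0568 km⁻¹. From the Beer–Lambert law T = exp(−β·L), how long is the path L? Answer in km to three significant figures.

21.4 km

Beer–Lambert: T = exp(−βL) ⇒ L = −ln(T)/β = −ln(0.297)/0.0568 = 1.2140/0.0568 = 21.37 km.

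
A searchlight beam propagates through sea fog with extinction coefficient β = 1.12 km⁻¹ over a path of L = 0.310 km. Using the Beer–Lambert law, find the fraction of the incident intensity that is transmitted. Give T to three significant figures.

τ = β·L = 1.12 × 0.310 = 0.3472.
T = exp(−0.3472) = 0.7067.

0.707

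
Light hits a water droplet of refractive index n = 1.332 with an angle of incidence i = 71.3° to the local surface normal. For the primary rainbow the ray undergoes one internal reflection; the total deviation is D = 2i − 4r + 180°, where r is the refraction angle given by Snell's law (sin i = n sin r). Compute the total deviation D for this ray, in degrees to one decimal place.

141.3°

sin r = sin 71.3° / 1.332 = 0.9472/1.332 = 0.7111; r = 45.33°.
D = 2·71.3° − 4·45.33° + 180° = 142.60° − 181.30° + 180° = 141.30°.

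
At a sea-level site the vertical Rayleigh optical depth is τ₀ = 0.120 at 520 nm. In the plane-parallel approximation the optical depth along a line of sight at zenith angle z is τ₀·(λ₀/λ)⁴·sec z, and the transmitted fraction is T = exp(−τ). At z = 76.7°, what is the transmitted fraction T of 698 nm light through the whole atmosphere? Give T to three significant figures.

0.852

sec 76.7° = 4.3469.
τ = 0.120 × (520/698)⁴ × 4.3469 = 0.120 × 0.3080 × 4.3469 = 0.1607.
T = exp(−0.1607) = 0.8516.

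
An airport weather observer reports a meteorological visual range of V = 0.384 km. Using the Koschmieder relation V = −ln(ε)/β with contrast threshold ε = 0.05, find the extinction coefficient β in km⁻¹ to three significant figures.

β = −ln(0.05) / V = 2.996 / 0.384 = 7.8014 km⁻¹.

7.80 km⁻¹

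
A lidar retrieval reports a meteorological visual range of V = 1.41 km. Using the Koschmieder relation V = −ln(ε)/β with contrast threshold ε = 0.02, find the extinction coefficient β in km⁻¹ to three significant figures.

β = −ln(0.02) / V = 3.912 / 1.41 = 2.7745 km⁻¹.

2.77 km⁻¹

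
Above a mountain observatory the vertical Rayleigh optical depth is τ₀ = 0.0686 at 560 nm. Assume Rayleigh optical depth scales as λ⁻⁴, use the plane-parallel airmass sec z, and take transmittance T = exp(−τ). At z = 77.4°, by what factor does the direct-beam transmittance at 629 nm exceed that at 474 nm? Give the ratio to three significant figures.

Airmass: sec 77.4° = 4.5841.
τ(629 nm) = 0.0686 × (560/629)⁴ × 4.5841 = 0.0686 × 0.6283 × 4.5841 = 0.1976.
τ(474 nm) = 0.0686 × (560/474)⁴ × 4.5841 = 0.0686 × 1.9482 × 4.5841 = 0.6127.
T(629)/T(474) = exp(τ_B − τ_A) = exp(0.4151) = 1.5145.

1.51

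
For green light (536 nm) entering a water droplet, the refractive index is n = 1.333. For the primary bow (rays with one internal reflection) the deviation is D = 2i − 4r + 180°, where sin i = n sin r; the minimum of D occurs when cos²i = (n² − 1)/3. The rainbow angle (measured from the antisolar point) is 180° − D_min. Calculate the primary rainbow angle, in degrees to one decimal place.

cos²i = (1.77689 − 1)/3 = 0.25896; i = arccos(0.50888) = 59.410°.
sin r = sin 59.410°/1.333 = 0.64579; r = 40.225°.
D_min = 2·59.410° − 4·40.225° + 180° = 137.922°.
Rainbow angle = 180° − D_min = 42.078°.

42.1°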